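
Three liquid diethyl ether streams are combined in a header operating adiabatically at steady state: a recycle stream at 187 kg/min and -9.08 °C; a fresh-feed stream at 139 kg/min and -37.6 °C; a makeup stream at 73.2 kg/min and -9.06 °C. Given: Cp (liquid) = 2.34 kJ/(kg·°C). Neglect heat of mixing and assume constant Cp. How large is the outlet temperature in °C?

T_out = -19.0 °C

Energy balance with Q = 0: Σ ṁᵢCp,ᵢ(T_out − Tᵢ) = 0
Σ ṁᵢCp,ᵢTᵢ = 187×2.34×-9.08 + 139×2.34×-37.6 + 73.2×2.34×-9.06 = -17755
Σ ṁᵢCp,ᵢ = 187×2.34 + 139×2.34 + 73.2×2.34 = 934.13
T_out = -17755 / 934.13 = -19.007 °C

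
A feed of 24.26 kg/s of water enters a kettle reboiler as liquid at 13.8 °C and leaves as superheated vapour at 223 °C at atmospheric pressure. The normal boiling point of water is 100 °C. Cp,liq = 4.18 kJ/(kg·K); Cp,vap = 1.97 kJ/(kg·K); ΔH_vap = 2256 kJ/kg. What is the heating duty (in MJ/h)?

Q = 250000 MJ/h

liquid 13.8→100 °C: 360.32 kJ/kg
vaporisation at 100 °C: 2256 kJ/kg
vapour 100→223 °C: 242.31 kJ/kg
Δh = 360.32 + 2256 + 242.31 = 2858.6 kJ/kg
Q = ṁ·Δh = 24.26 kg/s × 2858.6 kJ/kg = 69350 kJ/s
|Q| = 69350 kW = 249660 MJ/h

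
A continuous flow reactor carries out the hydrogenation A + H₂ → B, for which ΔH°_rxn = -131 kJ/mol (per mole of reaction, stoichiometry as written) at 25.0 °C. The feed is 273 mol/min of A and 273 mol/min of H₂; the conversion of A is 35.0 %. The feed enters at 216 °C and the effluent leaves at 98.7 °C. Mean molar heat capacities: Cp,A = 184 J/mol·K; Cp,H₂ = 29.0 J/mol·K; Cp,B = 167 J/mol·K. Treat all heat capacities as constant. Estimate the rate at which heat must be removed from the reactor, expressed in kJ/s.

Q_out = 328 kJ/s

Extent of reaction ξ = 0.350 × 273 = 95.55 mol/min
Reaction term: ξ·ΔH°_rxn = 95.55 × -131 = -12517 kJ/min
Sensible, feed 216→25 °C: -11106 kJ/min
Outlet flows (mol/min): A 177.45, H₂ 177.45, B 95.55
Sensible, products 25→98.7 °C: 3961.6 kJ/min
Q = ΔH = -19662 kJ/min = -327.7 kW
Heat removed = 327.7 kJ/s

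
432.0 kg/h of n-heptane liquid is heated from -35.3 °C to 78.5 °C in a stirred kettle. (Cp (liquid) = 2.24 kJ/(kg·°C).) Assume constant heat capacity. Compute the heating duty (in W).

Q = ṁ·Cp·ΔT = 432.0 × 2.24 × (78.5 − -35.3) = 110120 kJ/h
Converting: 110120 / 3600 s = 30.589 kW
Heating duty = 30589 W

Q = 30600 W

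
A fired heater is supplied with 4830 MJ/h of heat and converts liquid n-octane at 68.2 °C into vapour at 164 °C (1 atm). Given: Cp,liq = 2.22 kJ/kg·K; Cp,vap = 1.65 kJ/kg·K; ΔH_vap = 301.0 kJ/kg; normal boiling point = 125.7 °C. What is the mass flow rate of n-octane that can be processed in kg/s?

Δh = 2.22×(125.7−68.2) + 301.0 + 1.65×(164−125.7) = 491.84 kJ/kg
Q = 4830 MJ/h = 1341.7 kJ/s = 1341.7 kJ/s
ṁ = Q/Δh = 1341.7 / 491.84 = 2.7278 kg/s

ṁ = 2.73 kg/s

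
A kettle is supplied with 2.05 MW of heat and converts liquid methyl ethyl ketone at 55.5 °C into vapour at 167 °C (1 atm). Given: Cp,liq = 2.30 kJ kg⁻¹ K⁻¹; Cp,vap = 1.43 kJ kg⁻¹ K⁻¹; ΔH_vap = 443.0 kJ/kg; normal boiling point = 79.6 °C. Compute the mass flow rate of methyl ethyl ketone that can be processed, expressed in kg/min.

ṁ = 197 kg/min

Δh = 2.30×(79.6−55.5) + 443.0 + 1.43×(167−79.6) = 623.41 kJ/kg
Q = 2.05 MW = 2050 kJ/s = 123000 kJ/min
ṁ = Q/Δh = 123000 / 623.41 = 197.3 kg/min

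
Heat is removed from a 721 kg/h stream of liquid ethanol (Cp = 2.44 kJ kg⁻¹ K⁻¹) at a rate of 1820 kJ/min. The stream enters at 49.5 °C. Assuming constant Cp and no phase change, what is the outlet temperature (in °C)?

Q = 1820 kJ/min = 109200 kJ/h
ΔT = Q/(ṁ·Cp) = 109200/(721×2.44) = 62.072 K
T_out = 49.5 − 62.072 = -12.572 °C

T_out = -12.6 °C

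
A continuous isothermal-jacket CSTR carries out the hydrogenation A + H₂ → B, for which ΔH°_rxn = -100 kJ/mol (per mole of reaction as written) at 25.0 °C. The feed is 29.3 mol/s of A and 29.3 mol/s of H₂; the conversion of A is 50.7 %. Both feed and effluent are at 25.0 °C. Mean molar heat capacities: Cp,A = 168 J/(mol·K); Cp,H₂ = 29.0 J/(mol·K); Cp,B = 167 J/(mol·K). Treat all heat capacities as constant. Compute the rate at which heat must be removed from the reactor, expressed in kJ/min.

Extent of reaction ξ = 0.507 × 29.3 = 14.855 mol/s
Reaction term: ξ·ΔH°_rxn = 14.855 × -100 = -1485.5 kJ/s
Q = ΔH = -1485.5 kJ/s = -1485.5 kW
Heat removed = 89131 kJ/min

Q_out = 89100 kJ/min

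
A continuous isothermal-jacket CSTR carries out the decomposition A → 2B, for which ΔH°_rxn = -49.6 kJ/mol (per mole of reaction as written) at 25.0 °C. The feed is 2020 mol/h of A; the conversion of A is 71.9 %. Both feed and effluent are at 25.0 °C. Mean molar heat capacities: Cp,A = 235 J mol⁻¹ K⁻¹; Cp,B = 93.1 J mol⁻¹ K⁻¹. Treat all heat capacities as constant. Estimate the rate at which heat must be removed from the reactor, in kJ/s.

Q_out = 20.0 kJ/s

Extent of reaction ξ = 0.719 × 2020 = 1452.4 mol/h
Reaction term: ξ·ΔH°_rxn = 1452.4 × -49.6 = -72038 kJ/h
Q = ΔH = -72038 kJ/h = -20.011 kW
Heat removed = 20.011 kJ/s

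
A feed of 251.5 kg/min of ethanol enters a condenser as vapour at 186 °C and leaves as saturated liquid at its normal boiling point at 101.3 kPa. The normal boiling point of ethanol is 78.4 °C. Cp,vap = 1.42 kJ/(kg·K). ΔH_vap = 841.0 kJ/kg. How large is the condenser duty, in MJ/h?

vapour 186→78.4 °C: -152.79 kJ/kg
condensation at 78.4 °C: -841 kJ/kg
Δh = -152.79 + -841 = -993.79 kJ/kg
Q = ṁ·Δh = 251.5 kg/min × -993.79 kJ/kg = -249940 kJ/min
|Q| = 4165.6 kW = 14996 MJ/h

Q_c = 15000 MJ/h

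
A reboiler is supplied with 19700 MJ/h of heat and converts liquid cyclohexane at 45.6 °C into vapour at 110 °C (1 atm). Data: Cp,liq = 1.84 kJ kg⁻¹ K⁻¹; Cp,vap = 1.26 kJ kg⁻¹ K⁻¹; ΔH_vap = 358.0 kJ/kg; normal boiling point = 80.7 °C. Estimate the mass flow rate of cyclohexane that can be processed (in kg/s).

Δh = 1.84×(80.7−45.6) + 358.0 + 1.26×(110−80.7) = 459.5 kJ/kg
Q = 19700 MJ/h = 5472.2 kJ/s = 5472.2 kJ/s
ṁ = Q/Δh = 5472.2 / 459.5 = 11.909 kg/s

ṁ = 11.9 kg/s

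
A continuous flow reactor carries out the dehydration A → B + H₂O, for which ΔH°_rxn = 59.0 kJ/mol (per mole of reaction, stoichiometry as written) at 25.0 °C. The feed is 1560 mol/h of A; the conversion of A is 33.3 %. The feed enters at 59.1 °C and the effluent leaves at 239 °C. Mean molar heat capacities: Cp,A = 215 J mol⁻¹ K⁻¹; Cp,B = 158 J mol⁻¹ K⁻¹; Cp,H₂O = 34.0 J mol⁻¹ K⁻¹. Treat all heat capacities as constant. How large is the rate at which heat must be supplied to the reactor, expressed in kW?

Extent of reaction ξ = 0.333 × 1560 = 519.48 mol/h
Reaction term: ξ·ΔH°_rxn = 519.48 × 59.0 = 30649 kJ/h
Sensible, feed 59.1→25 °C: -11437 kJ/h
Outlet flows (mol/h): A 1040.5, B 519.48, H₂O 519.48
Sensible, products 25→239 °C: 69219 kJ/h
Q = ΔH = 88431 kJ/h = 24.564 kW
Heat supplied = 24.564 kW

Q_in = 24.6 kW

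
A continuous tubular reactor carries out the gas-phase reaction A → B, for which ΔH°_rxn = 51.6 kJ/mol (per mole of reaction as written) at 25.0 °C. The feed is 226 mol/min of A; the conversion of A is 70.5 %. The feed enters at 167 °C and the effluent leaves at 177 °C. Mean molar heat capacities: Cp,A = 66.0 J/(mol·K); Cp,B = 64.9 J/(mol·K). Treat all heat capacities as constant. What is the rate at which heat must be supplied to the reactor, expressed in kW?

Extent of reaction ξ = 0.705 × 226 = 159.33 mol/min
Reaction term: ξ·ΔH°_rxn = 159.33 × 51.6 = 8221.4 kJ/min
Sensible, feed 167→25 °C: -2118.1 kJ/min
Outlet flows (mol/min): A 66.67, B 159.33
Sensible, products 25→177 °C: 2240.6 kJ/min
Q = ΔH = 8343.9 kJ/min = 139.07 kW
Heat supplied = 139.07 kW

Q_in = 139 kW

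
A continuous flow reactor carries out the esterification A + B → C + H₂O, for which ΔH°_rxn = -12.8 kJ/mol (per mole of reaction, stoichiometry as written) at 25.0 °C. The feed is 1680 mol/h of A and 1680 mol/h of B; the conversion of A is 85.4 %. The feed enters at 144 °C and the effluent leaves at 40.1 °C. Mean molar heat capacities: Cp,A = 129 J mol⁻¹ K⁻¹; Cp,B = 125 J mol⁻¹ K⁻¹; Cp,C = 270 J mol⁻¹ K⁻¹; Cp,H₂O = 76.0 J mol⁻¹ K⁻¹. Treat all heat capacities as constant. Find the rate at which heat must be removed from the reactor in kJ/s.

Q_out = 16.9 kJ/s

Extent of reaction ξ = 0.854 × 1680 = 1434.7 mol/h
Reaction term: ξ·ΔH°_rxn = 1434.7 × -12.8 = -18364 kJ/h
Sensible, feed 144→25 °C: -50780 kJ/h
Outlet flows (mol/h): A 245.28, B 245.28, C 1434.7, H₂O 1434.7
Sensible, products 25→40.1 °C: 8436.6 kJ/h
Q = ΔH = -60708 kJ/h = -16.863 kW
Heat removed = 16.863 kJ/s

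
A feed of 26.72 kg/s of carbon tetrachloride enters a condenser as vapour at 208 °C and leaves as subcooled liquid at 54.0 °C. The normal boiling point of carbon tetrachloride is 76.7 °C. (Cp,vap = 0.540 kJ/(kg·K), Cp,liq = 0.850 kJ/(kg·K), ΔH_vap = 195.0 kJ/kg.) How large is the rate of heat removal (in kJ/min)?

Q_c = 457000 kJ/min

vapour 208→76.7 °C: -70.902 kJ/kg
condensation at 76.7 °C: -195 kJ/kg
liquid 76.7→54.0 °C: -19.295 kJ/kg
Δh = -70.902 + -195 + -19.295 = -285.2 kJ/kg
Q = ṁ·Δh = 26.72 kg/s × -285.2 kJ/kg = -7620.5 kJ/s
|Q| = 7620.5 kW = 457230 kJ/min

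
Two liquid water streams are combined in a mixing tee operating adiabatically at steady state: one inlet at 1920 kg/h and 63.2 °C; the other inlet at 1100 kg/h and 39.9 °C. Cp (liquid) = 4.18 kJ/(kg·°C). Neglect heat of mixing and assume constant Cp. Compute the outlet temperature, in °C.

No heat crosses the boundary, so H_out = H_in.
T_out = Σ ṁᵢCp,ᵢTᵢ / Σ ṁᵢCp,ᵢ
      = 690680 / 12624 = 54.713 °C

T_out = 54.7 °C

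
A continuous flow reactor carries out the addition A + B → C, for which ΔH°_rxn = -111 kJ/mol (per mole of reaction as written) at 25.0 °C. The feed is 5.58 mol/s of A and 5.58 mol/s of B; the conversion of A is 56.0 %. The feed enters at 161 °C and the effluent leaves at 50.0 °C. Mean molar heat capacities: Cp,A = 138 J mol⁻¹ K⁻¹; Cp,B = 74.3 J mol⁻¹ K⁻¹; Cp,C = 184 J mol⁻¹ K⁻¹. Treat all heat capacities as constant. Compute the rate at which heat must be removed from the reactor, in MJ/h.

Q_out = 1730 MJ/h

Extent of reaction ξ = 0.560 × 5.58 = 3.1248 mol/s
Reaction term: ξ·ΔH°_rxn = 3.1248 × -111 = -346.85 kJ/s
Sensible, feed 161→25 °C: -161.11 kJ/s
Outlet flows (mol/s): A 2.4552, B 2.4552, C 3.1248
Sensible, products 25→50.0 °C: 27.405 kJ/s
Q = ΔH = -480.56 kJ/s = -480.56 kW
Heat removed = 1730 MJ/h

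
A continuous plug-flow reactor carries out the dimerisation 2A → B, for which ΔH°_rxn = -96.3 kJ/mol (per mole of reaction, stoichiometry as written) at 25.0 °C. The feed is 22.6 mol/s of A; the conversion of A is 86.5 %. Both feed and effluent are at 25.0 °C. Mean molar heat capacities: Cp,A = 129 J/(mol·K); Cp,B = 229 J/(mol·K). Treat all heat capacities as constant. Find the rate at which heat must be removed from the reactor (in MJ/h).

Q_out = 3390 MJ/h

Extent of reaction ξ = 0.865 × 22.6 / 2 = 9.7745 mol/s
Reaction term: ξ·ΔH°_rxn = 9.7745 × -96.3 = -941.28 kJ/s
Q = ΔH = -941.28 kJ/s = -941.28 kW
Heat removed = 3388.6 MJ/h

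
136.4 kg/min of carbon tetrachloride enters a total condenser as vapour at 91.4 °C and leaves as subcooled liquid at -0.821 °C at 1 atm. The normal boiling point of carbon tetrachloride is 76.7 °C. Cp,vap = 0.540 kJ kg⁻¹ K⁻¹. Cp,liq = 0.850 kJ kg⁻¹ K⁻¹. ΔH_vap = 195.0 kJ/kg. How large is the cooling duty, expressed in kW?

vapour 91.4→76.7 °C: -7.938 kJ/kg
condensation at 76.7 °C: -195 kJ/kg
liquid 76.7→-0.821 °C: -65.893 kJ/kg
Δh = -7.938 + -195 + -65.893 = -268.83 kJ/kg
Q = ṁ·Δh = 136.4 kg/min × -268.83 kJ/kg = -36669 kJ/min
|Q| = 611.14 kW

Q_c = 611 kW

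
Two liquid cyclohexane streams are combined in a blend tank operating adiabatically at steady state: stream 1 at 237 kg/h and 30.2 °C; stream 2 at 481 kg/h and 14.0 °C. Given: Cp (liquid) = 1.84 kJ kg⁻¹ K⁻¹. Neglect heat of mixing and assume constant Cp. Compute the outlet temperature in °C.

Energy balance with Q = 0: Σ ṁᵢCp,ᵢ(T_out − Tᵢ) = 0
Σ ṁᵢCp,ᵢTᵢ = 237×1.84×30.2 + 481×1.84×14.0 = 25560
Σ ṁᵢCp,ᵢ = 237×1.84 + 481×1.84 = 1321.1
T_out = 25560 / 1321.1 = 19.347 °C

T_out = 19.3 °C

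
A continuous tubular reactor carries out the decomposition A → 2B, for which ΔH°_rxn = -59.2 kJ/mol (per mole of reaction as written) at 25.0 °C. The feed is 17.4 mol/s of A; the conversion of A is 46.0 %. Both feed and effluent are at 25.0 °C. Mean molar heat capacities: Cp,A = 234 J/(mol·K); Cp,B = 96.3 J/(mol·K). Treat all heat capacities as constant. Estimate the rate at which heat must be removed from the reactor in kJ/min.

Extent of reaction ξ = 0.460 × 17.4 = 8.004 mol/s
Reaction term: ξ·ΔH°_rxn = 8.004 × -59.2 = -473.84 kJ/s
Q = ΔH = -473.84 kJ/s = -473.84 kW
Heat removed = 28430 kJ/min

Q_out = 28400 kJ/min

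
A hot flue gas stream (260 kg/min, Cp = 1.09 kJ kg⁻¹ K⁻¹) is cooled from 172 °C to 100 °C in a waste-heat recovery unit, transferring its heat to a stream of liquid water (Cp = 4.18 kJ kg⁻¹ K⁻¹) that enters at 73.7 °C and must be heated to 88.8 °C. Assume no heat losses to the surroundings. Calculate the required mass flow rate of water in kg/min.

Heat released by hot stream: Q = 260 × 1.09 × (172 − 100) = 20405 kJ/min
Energy balance on cold side (adiabatic exchanger): Q = ṁ_c·Cp_c·(T_c,out − T_c,in)
ṁ_c = 20405 / [4.18 × (88.8 − 73.7)] = 323.28 kg/min

ṁ_c = 323 kg/min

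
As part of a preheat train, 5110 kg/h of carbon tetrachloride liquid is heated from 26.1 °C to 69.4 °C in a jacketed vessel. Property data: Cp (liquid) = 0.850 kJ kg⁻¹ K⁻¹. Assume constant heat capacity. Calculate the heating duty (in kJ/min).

Q = ṁ·Cp·ΔT = 5110 × 0.850 × (69.4 − 26.1) = 188070 kJ/h
Converting: 188070 / 3600 s = 52.243 kW
Heating duty = 3134.6 kJ/min

Q = 3130 kJ/min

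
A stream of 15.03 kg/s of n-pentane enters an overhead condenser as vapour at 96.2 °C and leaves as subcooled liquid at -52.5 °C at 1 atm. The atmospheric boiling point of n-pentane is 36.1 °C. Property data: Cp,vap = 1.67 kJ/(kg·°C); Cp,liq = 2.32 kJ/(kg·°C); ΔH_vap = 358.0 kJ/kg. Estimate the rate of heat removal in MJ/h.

vapour 96.2→36.1 °C: -100.37 kJ/kg
condensation at 36.1 °C: -358 kJ/kg
liquid 36.1→-52.5 °C: -205.55 kJ/kg
Δh = -100.37 + -358 + -205.55 = -663.92 kJ/kg
Q = ṁ·Δh = 15.03 kg/s × -663.92 kJ/kg = -9978.7 kJ/s
|Q| = 9978.7 kW = 35923 MJ/h

Q_c = 35900 MJ/h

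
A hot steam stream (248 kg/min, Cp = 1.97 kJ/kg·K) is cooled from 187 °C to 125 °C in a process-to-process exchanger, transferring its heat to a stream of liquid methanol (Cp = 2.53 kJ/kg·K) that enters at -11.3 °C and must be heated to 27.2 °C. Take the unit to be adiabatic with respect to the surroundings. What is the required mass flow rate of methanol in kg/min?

ṁ_c = 311 kg/min

Heat released by hot stream: Q = 248 × 1.97 × (187 − 125) = 30291 kJ/min
Energy balance on cold side (adiabatic exchanger): Q = ṁ_c·Cp_c·(T_c,out − T_c,in)
ṁ_c = 30291 / [2.53 × (27.2 − -11.3)] = 310.98 kg/min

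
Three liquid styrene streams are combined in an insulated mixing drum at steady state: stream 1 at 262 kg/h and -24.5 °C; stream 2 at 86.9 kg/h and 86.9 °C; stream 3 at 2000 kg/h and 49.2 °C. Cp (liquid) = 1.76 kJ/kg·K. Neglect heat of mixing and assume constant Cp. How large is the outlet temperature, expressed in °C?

T_out = 42.4 °C

No heat crosses the boundary, so H_out = H_in.
Σ ṁᵢCp,ᵢTᵢ = 262×1.76×-24.5 + 86.9×1.76×86.9 + 2000×1.76×49.2 = 175180
Σ ṁᵢCp,ᵢ = 262×1.76 + 86.9×1.76 + 2000×1.76 = 4134.1
T_out = 175180 / 4134.1 = 42.374 °C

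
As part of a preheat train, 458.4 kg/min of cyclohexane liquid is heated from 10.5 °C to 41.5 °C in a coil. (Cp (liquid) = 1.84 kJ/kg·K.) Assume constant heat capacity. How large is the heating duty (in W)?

Q = 436000 W

Q = ṁ·Cp·ΔT = 458.4 × 1.84 × (41.5 − 10.5) = 26147 kJ/min
Converting: 26147 / 60 s = 435.79 kW
Heating duty = 435790 W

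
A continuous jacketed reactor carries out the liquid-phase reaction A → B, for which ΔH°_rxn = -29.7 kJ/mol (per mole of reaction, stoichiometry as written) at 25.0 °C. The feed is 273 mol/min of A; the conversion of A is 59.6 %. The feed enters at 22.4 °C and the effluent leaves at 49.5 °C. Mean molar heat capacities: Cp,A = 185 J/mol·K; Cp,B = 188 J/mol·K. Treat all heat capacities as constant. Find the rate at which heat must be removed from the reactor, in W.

Q_out = 57500 W

Extent of reaction ξ = 0.596 × 273 = 162.71 mol/min
Reaction term: ξ·ΔH°_rxn = 162.71 × -29.7 = -4832.4 kJ/min
Sensible, feed 22.4→25 °C: 131.31 kJ/min
Outlet flows (mol/min): A 110.29, B 162.71
Sensible, products 25→49.5 °C: 1249.3 kJ/min
Q = ΔH = -3451.8 kJ/min = -57.53 kW
Heat removed = 57530 W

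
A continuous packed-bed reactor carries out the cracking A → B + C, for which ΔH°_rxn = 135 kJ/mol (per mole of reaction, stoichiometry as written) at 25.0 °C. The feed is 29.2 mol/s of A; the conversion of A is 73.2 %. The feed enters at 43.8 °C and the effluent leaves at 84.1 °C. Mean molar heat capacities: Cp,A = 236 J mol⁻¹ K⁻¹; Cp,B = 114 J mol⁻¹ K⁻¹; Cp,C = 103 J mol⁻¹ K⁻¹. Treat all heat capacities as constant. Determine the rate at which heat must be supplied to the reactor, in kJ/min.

Q_in = 188000 kJ/min

Extent of reaction ξ = 0.732 × 29.2 = 21.374 mol/s
Reaction term: ξ·ΔH°_rxn = 21.374 × 135 = 2885.5 kJ/s
Sensible, feed 43.8→25 °C: -129.55 kJ/s
Outlet flows (mol/s): A 7.8256, B 21.374, C 21.374
Sensible, products 25→84.1 °C: 383.27 kJ/s
Q = ΔH = 3139.3 kJ/s = 3139.3 kW
Heat supplied = 188360 kJ/min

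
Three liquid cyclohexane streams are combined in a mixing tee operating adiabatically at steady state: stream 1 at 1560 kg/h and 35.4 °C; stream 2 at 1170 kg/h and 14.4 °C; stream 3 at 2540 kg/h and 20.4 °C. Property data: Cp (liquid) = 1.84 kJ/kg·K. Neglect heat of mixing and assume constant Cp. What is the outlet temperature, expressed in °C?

No heat crosses the boundary, so H_out = H_in.
T_out = Σ ṁᵢCp,ᵢTᵢ / Σ ṁᵢCp,ᵢ
      = 227950 / 9696.8 = 23.508 °C

T_out = 23.5 °C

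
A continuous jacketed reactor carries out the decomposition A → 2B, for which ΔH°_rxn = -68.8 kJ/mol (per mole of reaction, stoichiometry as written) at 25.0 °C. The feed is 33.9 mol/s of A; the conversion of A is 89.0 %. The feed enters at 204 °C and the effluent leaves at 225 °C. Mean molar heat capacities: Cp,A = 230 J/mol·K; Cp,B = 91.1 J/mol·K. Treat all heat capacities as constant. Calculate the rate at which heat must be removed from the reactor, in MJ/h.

Extent of reaction ξ = 0.890 × 33.9 = 30.171 mol/s
Reaction term: ξ·ΔH°_rxn = 30.171 × -68.8 = -2075.8 kJ/s
Sensible, feed 204→25 °C: -1395.7 kJ/s
Outlet flows (mol/s): A 3.729, B 60.342
Sensible, products 25→225 °C: 1271 kJ/s
Q = ΔH = -2200.5 kJ/s = -2200.5 kW
Heat removed = 7921.7 MJ/h

Q_out = 7920 MJ/h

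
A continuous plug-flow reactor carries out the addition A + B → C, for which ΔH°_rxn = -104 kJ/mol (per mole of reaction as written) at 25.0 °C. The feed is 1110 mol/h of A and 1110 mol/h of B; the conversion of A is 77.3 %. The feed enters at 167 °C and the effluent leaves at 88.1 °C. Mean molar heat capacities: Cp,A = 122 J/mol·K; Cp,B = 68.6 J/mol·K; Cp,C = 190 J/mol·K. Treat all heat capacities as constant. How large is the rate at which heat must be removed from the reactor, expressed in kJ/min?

Q_out = 1770 kJ/min

Extent of reaction ξ = 0.773 × 1110 = 858.03 mol/h
Reaction term: ξ·ΔH°_rxn = 858.03 × -104 = -89235 kJ/h
Sensible, feed 167→25 °C: -30042 kJ/h
Outlet flows (mol/h): A 251.97, B 251.97, C 858.03
Sensible, products 25→88.1 °C: 13317 kJ/h
Q = ΔH = -105960 kJ/h = -29.433 kW
Heat removed = 1766 kJ/min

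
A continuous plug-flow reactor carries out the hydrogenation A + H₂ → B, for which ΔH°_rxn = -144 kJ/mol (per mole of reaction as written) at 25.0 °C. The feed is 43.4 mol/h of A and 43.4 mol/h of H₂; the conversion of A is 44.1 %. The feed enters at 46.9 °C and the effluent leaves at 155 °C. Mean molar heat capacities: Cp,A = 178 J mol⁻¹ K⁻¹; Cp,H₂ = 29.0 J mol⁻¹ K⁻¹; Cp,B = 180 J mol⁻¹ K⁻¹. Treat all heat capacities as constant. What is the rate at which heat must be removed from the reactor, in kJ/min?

Extent of reaction ξ = 0.441 × 43.4 = 19.139 mol/h
Reaction term: ξ·ΔH°_rxn = 19.139 × -144 = -2756.1 kJ/h
Sensible, feed 46.9→25 °C: -196.75 kJ/h
Outlet flows (mol/h): A 24.261, H₂ 24.261, B 19.139
Sensible, products 25→155 °C: 1100.7 kJ/h
Q = ΔH = -1852.1 kJ/h = -0.51447 kW
Heat removed = 30.868 kJ/min

Q_out = 30.9 kJ/min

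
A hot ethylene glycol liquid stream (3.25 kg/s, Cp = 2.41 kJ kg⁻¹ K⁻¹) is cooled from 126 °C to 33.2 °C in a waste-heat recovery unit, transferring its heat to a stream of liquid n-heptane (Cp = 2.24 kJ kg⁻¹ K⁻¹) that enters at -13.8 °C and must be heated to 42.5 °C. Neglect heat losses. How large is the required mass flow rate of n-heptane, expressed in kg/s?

Heat released by hot stream: Q = 3.25 × 2.41 × (126 − 33.2) = 726.86 kJ/s
Energy balance on cold side (adiabatic exchanger): Q = ṁ_c·Cp_c·(T_c,out − T_c,in)
ṁ_c = 726.86 / [2.24 × (42.5 − -13.8)] = 5.7636 kg/s

ṁ_c = 5.76 kg/s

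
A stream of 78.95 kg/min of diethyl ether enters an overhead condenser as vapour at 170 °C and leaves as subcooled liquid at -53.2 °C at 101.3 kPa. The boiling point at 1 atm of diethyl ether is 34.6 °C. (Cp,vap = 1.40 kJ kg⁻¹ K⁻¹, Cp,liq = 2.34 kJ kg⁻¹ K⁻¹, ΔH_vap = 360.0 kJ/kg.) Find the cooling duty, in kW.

vapour 170→34.6 °C: -189.56 kJ/kg
condensation at 34.6 °C: -360 kJ/kg
liquid 34.6→-53.2 °C: -205.45 kJ/kg
Δh = -189.56 + -360 + -205.45 = -755.01 kJ/kg
Q = ṁ·Δh = 78.95 kg/min × -755.01 kJ/kg = -59608 kJ/min
|Q| = 993.47 kW

Q_c = 993 kW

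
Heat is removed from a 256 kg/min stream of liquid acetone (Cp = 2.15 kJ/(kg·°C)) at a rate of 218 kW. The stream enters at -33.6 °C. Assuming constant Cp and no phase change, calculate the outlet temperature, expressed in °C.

Q = 218 kW = 13080 kJ/min
ΔT = Q/(ṁ·Cp) = 13080/(256×2.15) = 23.765 K
T_out = -33.6 − 23.765 = -57.365 °C

T_out = -57.4 °C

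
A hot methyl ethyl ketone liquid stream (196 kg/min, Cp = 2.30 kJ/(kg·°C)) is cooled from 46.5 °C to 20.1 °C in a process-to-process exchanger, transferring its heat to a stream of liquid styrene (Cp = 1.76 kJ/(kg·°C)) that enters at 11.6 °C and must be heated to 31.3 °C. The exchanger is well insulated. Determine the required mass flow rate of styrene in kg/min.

ṁ_c = 343 kg/min

Heat released by hot stream: Q = 196 × 2.30 × (46.5 − 20.1) = 11901 kJ/min
Energy balance on cold side (adiabatic exchanger): Q = ṁ_c·Cp_c·(T_c,out − T_c,in)
ṁ_c = 11901 / [1.76 × (31.3 − 11.6)] = 343.25 kg/min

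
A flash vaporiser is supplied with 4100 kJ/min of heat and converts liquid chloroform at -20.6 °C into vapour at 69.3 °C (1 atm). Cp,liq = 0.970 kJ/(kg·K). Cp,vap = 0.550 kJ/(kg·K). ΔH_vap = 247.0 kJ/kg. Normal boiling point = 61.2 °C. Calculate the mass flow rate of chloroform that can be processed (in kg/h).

Δh = 0.970×(61.2−-20.6) + 247.0 + 0.550×(69.3−61.2) = 330.8 kJ/kg
Q = 4100 kJ/min = 68.333 kJ/s = 246000 kJ/h
ṁ = Q/Δh = 246000 / 330.8 = 743.65 kg/h

ṁ = 744 kg/h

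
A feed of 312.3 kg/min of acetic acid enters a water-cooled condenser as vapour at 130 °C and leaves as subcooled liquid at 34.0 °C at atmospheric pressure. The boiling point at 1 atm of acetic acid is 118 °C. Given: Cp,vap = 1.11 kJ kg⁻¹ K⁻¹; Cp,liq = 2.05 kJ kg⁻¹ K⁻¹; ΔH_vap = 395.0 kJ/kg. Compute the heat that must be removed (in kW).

vapour 130→118 °C: -13.32 kJ/kg
condensation at 118 °C: -395 kJ/kg
liquid 118→34.0 °C: -172.2 kJ/kg
Δh = -13.32 + -395 + -172.2 = -580.52 kJ/kg
Q = ṁ·Δh = 312.3 kg/min × -580.52 kJ/kg = -181300 kJ/min
|Q| = 3021.6 kW

Q_c = 3020 kW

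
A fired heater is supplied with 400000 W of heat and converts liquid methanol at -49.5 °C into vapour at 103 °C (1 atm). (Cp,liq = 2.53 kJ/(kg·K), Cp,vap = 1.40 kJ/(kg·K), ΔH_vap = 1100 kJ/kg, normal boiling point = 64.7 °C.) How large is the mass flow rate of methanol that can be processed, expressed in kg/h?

ṁ = 998 kg/h

Δh = 2.53×(64.7−-49.5) + 1100 + 1.40×(103−64.7) = 1442.5 kJ/kg
Q = 400000 W = 400 kJ/s = 1.44e+06 kJ/h
ṁ = Q/Δh = 1.44e+06 / 1442.5 = 998.24 kg/h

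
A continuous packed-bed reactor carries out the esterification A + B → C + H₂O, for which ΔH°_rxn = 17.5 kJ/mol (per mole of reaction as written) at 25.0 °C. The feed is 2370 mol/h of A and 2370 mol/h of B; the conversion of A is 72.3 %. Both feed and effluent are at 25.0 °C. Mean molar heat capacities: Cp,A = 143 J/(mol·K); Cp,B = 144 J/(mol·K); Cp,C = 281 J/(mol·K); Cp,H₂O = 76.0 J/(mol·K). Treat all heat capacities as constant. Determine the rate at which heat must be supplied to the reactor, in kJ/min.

Q_in = 500 kJ/min

Extent of reaction ξ = 0.723 × 2370 = 1713.5 mol/h
Reaction term: ξ·ΔH°_rxn = 1713.5 × 17.5 = 29986 kJ/h
Q = ΔH = 29986 kJ/h = 8.3296 kW
Heat supplied = 499.77 kJ/min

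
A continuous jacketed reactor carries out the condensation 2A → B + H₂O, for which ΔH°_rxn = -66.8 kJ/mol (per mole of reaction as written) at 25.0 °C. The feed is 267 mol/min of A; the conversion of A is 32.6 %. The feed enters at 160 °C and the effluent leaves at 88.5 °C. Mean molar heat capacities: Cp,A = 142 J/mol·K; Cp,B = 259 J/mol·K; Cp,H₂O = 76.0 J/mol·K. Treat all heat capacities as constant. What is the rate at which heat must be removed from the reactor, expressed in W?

Extent of reaction ξ = 0.326 × 267 / 2 = 43.521 mol/min
Reaction term: ξ·ΔH°_rxn = 43.521 × -66.8 = -2907.2 kJ/min
Sensible, feed 160→25 °C: -5118.4 kJ/min
Outlet flows (mol/min): A 179.96, B 43.521, H₂O 43.521
Sensible, products 25→88.5 °C: 2548.5 kJ/min
Q = ΔH = -5477.1 kJ/min = -91.285 kW
Heat removed = 91285 W

Q_out = 91300 W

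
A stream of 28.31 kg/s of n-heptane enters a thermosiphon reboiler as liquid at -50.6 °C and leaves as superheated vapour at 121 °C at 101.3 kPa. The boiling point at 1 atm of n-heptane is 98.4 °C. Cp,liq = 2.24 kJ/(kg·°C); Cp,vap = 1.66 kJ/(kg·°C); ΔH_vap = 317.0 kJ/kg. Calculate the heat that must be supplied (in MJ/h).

liquid -50.6→98.4 °C: 333.76 kJ/kg
vaporisation at 98.4 °C: 317 kJ/kg
vapour 98.4→121 °C: 37.516 kJ/kg
Δh = 333.76 + 317 + 37.516 = 688.28 kJ/kg
Q = ṁ·Δh = 28.31 kg/s × 688.28 kJ/kg = 19485 kJ/s
|Q| = 19485 kW = 70146 MJ/h

Q = 70100 MJ/h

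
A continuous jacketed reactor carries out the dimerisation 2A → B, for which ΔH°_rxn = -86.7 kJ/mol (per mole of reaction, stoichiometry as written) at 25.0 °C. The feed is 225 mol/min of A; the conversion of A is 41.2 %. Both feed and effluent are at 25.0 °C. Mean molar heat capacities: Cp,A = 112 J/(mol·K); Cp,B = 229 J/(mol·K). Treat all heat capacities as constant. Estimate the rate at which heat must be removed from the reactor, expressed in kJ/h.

Q_out = 241000 kJ/h

Extent of reaction ξ = 0.412 × 225 / 2 = 46.35 mol/min
Reaction term: ξ·ΔH°_rxn = 46.35 × -86.7 = -4018.5 kJ/min
Q = ΔH = -4018.5 kJ/min = -66.976 kW
Heat removed = 241110 kJ/h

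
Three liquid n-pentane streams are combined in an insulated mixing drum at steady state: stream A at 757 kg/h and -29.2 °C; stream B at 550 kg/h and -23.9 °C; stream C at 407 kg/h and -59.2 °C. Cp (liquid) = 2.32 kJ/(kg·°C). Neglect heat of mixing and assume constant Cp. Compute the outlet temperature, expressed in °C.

Adiabatic, steady state ⇒ Σ ṁᵢCp,ᵢ(T_out − Tᵢ) = 0
Σ ṁᵢCp,ᵢTᵢ = 757×2.32×-29.2 + 550×2.32×-23.9 + 407×2.32×-59.2 = -137680
Σ ṁᵢCp,ᵢ = 757×2.32 + 550×2.32 + 407×2.32 = 3976.5
T_out = -137680 / 3976.5 = -34.623 °C

T_out = -34.6 °C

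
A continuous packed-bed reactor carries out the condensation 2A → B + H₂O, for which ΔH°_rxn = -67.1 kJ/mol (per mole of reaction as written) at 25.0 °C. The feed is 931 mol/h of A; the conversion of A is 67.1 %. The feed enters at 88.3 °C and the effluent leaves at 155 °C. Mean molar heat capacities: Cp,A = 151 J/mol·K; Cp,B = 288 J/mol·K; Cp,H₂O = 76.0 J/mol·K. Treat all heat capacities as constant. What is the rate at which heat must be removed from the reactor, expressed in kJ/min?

Extent of reaction ξ = 0.671 × 931 / 2 = 312.35 mol/h
Reaction term: ξ·ΔH°_rxn = 312.35 × -67.1 = -20959 kJ/h
Sensible, feed 88.3→25 °C: -8898.8 kJ/h
Outlet flows (mol/h): A 306.3, B 312.35, H₂O 312.35
Sensible, products 25→155 °C: 20793 kJ/h
Q = ΔH = -9064.4 kJ/h = -2.5179 kW
Heat removed = 151.07 kJ/min

Q_out = 151 kJ/min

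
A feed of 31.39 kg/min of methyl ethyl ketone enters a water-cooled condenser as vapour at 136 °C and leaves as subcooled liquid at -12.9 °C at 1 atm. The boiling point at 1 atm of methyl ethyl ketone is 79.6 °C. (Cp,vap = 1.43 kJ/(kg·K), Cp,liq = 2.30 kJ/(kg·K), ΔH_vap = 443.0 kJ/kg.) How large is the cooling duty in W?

Q_c = 385000 W

vapour 136→79.6 °C: -80.652 kJ/kg
condensation at 79.6 °C: -443 kJ/kg
liquid 79.6→-12.9 °C: -212.75 kJ/kg
Δh = -80.652 + -443 + -212.75 = -736.4 kJ/kg
Q = ṁ·Δh = 31.39 kg/min × -736.4 kJ/kg = -23116 kJ/min
|Q| = 385.26 kW = 385260 W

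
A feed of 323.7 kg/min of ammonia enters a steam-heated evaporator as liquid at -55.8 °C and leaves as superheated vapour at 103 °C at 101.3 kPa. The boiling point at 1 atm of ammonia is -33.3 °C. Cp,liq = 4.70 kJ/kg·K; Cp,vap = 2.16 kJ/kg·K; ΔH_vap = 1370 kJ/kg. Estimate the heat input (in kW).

Q = 9550 kW

liquid -55.8→-33.3 °C: 105.75 kJ/kg
vaporisation at -33.3 °C: 1370 kJ/kg
vapour -33.3→103 °C: 294.41 kJ/kg
Δh = 105.75 + 1370 + 294.41 = 1770.2 kJ/kg
Q = ṁ·Δh = 323.7 kg/min × 1770.2 kJ/kg = 573000 kJ/min
|Q| = 9550 kW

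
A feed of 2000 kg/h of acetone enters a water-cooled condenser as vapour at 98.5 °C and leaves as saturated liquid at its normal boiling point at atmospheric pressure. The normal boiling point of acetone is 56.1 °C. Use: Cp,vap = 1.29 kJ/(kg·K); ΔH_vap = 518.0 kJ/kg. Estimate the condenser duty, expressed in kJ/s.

vapour 98.5→56.1 °C: -54.696 kJ/kg
condensation at 56.1 °C: -518 kJ/kg
Δh = -54.696 + -518 = -572.7 kJ/kg
Q = ṁ·Δh = 2000 kg/h × -572.7 kJ/kg = -1.1454e+06 kJ/h
|Q| = 318.16 kW

Q_c = 318 kJ/s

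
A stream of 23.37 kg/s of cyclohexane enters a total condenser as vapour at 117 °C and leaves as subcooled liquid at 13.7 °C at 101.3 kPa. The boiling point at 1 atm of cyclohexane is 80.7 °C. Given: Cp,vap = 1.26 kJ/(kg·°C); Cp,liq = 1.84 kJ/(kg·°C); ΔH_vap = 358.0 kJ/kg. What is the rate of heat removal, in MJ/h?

vapour 117→80.7 °C: -45.738 kJ/kg
condensation at 80.7 °C: -358 kJ/kg
liquid 80.7→13.7 °C: -123.28 kJ/kg
Δh = -45.738 + -358 + -123.28 = -527.02 kJ/kg
Q = ṁ·Δh = 23.37 kg/s × -527.02 kJ/kg = -12316 kJ/s
|Q| = 12316 kW = 44339 MJ/h

Q_c = 44300 MJ/h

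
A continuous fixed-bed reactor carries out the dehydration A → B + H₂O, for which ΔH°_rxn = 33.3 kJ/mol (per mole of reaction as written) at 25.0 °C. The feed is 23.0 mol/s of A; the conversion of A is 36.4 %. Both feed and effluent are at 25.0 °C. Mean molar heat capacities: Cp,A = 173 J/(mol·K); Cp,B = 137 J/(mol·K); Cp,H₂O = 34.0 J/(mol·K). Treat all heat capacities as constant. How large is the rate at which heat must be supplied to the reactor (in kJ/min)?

Q_in = 16700 kJ/min

Extent of reaction ξ = 0.364 × 23.0 = 8.372 mol/s
Reaction term: ξ·ΔH°_rxn = 8.372 × 33.3 = 278.79 kJ/s
Q = ΔH = 278.79 kJ/s = 278.79 kW
Heat supplied = 16727 kJ/min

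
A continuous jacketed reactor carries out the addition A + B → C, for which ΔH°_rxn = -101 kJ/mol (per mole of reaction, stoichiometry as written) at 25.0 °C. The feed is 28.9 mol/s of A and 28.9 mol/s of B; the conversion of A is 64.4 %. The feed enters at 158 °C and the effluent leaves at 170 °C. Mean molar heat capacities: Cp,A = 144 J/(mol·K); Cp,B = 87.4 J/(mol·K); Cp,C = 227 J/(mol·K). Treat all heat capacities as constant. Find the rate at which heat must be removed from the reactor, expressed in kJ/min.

Extent of reaction ξ = 0.644 × 28.9 = 18.612 mol/s
Reaction term: ξ·ΔH°_rxn = 18.612 × -101 = -1879.8 kJ/s
Sensible, feed 158→25 °C: -889.43 kJ/s
Outlet flows (mol/s): A 10.288, B 10.288, C 18.612
Sensible, products 25→170 °C: 957.81 kJ/s
Q = ΔH = -1811.4 kJ/s = -1811.4 kW
Heat removed = 108680 kJ/min

Q_out = 109000 kJ/min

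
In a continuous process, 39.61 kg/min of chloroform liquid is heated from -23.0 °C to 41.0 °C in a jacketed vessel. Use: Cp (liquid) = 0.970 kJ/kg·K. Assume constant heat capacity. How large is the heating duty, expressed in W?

Q = 41000 W

Q = ṁ·Cp·ΔT = 39.61 × 0.970 × (41.0 − -23.0) = 2459 kJ/min
Converting: 2459 / 60 s = 40.983 kW
Heating duty = 40983 W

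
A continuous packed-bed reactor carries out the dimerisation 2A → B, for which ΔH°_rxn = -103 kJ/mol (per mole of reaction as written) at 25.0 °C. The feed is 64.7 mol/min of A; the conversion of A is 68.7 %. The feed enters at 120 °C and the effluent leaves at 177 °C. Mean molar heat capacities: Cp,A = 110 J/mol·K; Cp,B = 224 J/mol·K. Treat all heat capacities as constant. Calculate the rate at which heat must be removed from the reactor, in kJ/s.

Q_out = 31.2 kJ/s

Extent of reaction ξ = 0.687 × 64.7 / 2 = 22.224 mol/min
Reaction term: ξ·ΔH°_rxn = 22.224 × -103 = -2289.1 kJ/min
Sensible, feed 120→25 °C: -676.12 kJ/min
Outlet flows (mol/min): A 20.251, B 22.224
Sensible, products 25→177 °C: 1095.3 kJ/min
Q = ΔH = -1869.9 kJ/min = -31.166 kW
Heat removed = 31.166 kJ/s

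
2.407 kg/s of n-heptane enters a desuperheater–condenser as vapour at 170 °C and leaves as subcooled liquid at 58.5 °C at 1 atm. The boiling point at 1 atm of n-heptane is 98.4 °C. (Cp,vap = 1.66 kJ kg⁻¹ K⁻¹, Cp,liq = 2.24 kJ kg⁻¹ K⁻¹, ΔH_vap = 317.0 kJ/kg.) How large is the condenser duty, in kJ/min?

vapour 170→98.4 °C: -118.86 kJ/kg
condensation at 98.4 °C: -317 kJ/kg
liquid 98.4→58.5 °C: -89.376 kJ/kg
Δh = -118.86 + -317 + -89.376 = -525.23 kJ/kg
Q = ṁ·Δh = 2.407 kg/s × -525.23 kJ/kg = -1264.2 kJ/s
|Q| = 1264.2 kW = 75854 kJ/min

Q_c = 75900 kJ/min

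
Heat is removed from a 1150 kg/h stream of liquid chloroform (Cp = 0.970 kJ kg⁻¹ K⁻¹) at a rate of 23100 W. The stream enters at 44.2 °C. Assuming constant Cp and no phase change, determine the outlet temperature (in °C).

Q = 23100 W = 83160 kJ/h
ΔT = Q/(ṁ·Cp) = 83160/(1150×0.970) = 74.55 K
T_out = 44.2 − 74.55 = -30.35 °C

T_out = -30.3 °C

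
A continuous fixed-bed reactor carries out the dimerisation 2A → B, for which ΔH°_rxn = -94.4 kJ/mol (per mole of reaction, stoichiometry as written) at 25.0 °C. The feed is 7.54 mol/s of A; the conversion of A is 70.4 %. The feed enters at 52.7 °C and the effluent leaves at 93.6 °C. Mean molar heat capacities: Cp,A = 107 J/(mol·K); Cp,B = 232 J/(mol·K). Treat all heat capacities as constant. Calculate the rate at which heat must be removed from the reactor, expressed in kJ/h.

Extent of reaction ξ = 0.704 × 7.54 / 2 = 2.6541 mol/s
Reaction term: ξ·ΔH°_rxn = 2.6541 × -94.4 = -250.55 kJ/s
Sensible, feed 52.7→25 °C: -22.348 kJ/s
Outlet flows (mol/s): A 2.2318, B 2.6541
Sensible, products 25→93.6 °C: 58.622 kJ/s
Q = ΔH = -214.27 kJ/s = -214.27 kW
Heat removed = 771370 kJ/h

Q_out = 771000 kJ/h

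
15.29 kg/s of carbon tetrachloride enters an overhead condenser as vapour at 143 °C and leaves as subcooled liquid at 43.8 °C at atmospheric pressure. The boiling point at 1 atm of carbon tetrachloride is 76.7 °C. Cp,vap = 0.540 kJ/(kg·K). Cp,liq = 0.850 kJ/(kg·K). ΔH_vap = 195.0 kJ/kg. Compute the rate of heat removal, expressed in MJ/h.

Q_c = 14200 MJ/h

vapour 143→76.7 °C: -35.802 kJ/kg
condensation at 76.7 °C: -195 kJ/kg
liquid 76.7→43.8 °C: -27.965 kJ/kg
Δh = -35.802 + -195 + -27.965 = -258.77 kJ/kg
Q = ṁ·Δh = 15.29 kg/s × -258.77 kJ/kg = -3956.5 kJ/s
|Q| = 3956.5 kW = 14244 MJ/h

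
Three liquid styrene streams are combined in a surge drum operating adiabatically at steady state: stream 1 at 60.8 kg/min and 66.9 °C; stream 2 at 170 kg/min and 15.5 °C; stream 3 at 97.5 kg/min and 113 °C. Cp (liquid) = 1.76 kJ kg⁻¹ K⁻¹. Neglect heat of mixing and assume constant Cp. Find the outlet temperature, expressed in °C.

Adiabatic, steady state ⇒ Σ ṁᵢCp,ᵢ(T_out − Tᵢ) = 0
T_out = Σ ṁᵢCp,ᵢTᵢ / Σ ṁᵢCp,ᵢ
      = 31187 / 577.81 = 53.975 °C

T_out = 54.0 °C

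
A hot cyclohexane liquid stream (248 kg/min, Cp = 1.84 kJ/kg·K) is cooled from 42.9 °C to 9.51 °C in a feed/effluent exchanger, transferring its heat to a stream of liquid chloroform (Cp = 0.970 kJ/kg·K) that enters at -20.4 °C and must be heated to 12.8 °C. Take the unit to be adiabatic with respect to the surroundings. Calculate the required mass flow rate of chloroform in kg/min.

ṁ_c = 473 kg/min

Heat released by hot stream: Q = 248 × 1.84 × (42.9 − 9.51) = 15237 kJ/min
Energy balance on cold side (adiabatic exchanger): Q = ṁ_c·Cp_c·(T_c,out − T_c,in)
ṁ_c = 15237 / [0.970 × (12.8 − -20.4)] = 473.13 kg/min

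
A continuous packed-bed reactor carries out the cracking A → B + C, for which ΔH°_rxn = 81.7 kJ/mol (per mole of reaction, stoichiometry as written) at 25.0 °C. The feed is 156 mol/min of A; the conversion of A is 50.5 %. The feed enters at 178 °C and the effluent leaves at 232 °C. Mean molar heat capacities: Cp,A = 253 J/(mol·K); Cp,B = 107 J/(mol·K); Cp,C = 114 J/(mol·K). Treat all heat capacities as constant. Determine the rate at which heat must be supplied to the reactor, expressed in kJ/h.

Extent of reaction ξ = 0.505 × 156 = 78.78 mol/min
Reaction term: ξ·ΔH°_rxn = 78.78 × 81.7 = 6436.3 kJ/min
Sensible, feed 178→25 °C: -6038.6 kJ/min
Outlet flows (mol/min): A 77.22, B 78.78, C 78.78
Sensible, products 25→232 °C: 7648 kJ/min
Q = ΔH = 8045.8 kJ/min = 134.1 kW
Heat supplied = 482750 kJ/h

Q_in = 483000 kJ/h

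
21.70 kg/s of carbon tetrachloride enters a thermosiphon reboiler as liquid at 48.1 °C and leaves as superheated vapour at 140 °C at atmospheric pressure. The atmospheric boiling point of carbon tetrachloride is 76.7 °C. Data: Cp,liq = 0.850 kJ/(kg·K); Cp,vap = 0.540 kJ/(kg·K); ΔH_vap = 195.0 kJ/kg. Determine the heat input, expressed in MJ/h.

Q = 19800 MJ/h

liquid 48.1→76.7 °C: 24.31 kJ/kg
vaporisation at 76.7 °C: 195 kJ/kg
vapour 76.7→140 °C: 34.182 kJ/kg
Δh = 24.31 + 195 + 34.182 = 253.49 kJ/kg
Q = ṁ·Δh = 21.70 kg/s × 253.49 kJ/kg = 5500.8 kJ/s
|Q| = 5500.8 kW = 19803 MJ/h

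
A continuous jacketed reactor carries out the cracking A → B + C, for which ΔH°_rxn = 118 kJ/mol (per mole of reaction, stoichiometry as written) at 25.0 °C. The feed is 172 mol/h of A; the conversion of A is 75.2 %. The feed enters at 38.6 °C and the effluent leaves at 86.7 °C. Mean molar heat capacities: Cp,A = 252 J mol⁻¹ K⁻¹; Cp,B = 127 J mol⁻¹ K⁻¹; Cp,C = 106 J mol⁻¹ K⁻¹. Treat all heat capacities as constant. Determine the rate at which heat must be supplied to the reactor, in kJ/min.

Q_in = 287 kJ/min

Extent of reaction ξ = 0.752 × 172 = 129.34 mol/h
Reaction term: ξ·ΔH°_rxn = 129.34 × 118 = 15263 kJ/h
Sensible, feed 38.6→25 °C: -589.48 kJ/h
Outlet flows (mol/h): A 42.656, B 129.34, C 129.34
Sensible, products 25→86.7 °C: 2522.7 kJ/h
Q = ΔH = 17196 kJ/h = 4.7766 kW
Heat supplied = 286.6 kJ/min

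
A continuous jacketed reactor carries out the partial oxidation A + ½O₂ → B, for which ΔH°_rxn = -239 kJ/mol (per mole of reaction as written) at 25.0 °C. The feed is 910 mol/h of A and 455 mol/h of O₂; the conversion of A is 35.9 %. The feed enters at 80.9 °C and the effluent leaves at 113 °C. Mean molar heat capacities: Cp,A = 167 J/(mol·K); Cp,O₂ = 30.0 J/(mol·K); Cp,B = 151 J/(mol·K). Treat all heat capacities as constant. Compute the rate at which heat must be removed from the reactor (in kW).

Q_out = 20.5 kW

Extent of reaction ξ = 0.359 × 910 = 326.69 mol/h
Reaction term: ξ·ΔH°_rxn = 326.69 × -239 = -78079 kJ/h
Sensible, feed 80.9→25 °C: -9258.2 kJ/h
Outlet flows (mol/h): A 583.31, O₂ 291.65, B 326.69
Sensible, products 25→113 °C: 13683 kJ/h
Q = ΔH = -73654 kJ/h = -20.459 kW
Heat removed = 20.459 kW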